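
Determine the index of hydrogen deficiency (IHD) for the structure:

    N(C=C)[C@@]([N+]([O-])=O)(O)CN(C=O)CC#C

5

Molecular formula from the SMILES: C8H11N3O4.
DoU = (2C + 2 + N − H − X)/2 = (2·8 + 2 + 3 − 11 − 0)/2 = 10/2 = 5.
(Structurally: 0 ring(s) + 5 π bond(s) = 5.)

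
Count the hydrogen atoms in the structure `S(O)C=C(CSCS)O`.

8

Hydrogens are implicit in SMILES; fill each atom to its normal valence:
  2 × C: 2 H each → 4
  2 × O: 1 H each → 2
  2 × S: no H
  1 × C: 1 H
  1 × C: no H
  1 × S: 1 H
  Total hydrogens = 8.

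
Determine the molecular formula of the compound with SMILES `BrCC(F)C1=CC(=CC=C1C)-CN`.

C10H13BrFN

Heavy atoms from the SMILES: 1 Br, 10 C, 1 F, 1 N.
Implicit hydrogens by atom environment:
  3 × C (aromatic): 1 H each → 3
  3 × C (aromatic): no H
  2 × C: 2 H each → 4
  1 × Br: no H
  1 × C: 3 H
  1 × C: 1 H
  1 × F: no H
  1 × N: 2 H
  Total hydrogens = 13.
Molecular formula: C10H13BrFN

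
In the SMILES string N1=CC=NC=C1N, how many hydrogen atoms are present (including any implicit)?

5

Hydrogens are implicit in SMILES; fill each atom to its normal valence:
  3 × C (aromatic): 1 H each → 3
  2 × N (aromatic): no H
  1 × C (aromatic): no H
  1 × N: 2 H
  Total hydrogens = 5.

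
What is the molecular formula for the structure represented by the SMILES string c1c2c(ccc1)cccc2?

Heavy atoms from the SMILES: 10 C.
Implicit hydrogens by atom environment:
  8 × C (aromatic): 1 H each → 8
  2 × C (aromatic): no H
  Total hydrogens = 8.
Molecular formula: C10H8

C10H8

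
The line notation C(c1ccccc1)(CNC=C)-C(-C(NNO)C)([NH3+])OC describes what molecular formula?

C14H25N4O2+

Heavy atoms from the SMILES: 14 C, 4 N, 2 O.
Implicit hydrogens by atom environment:
  5 × C (aromatic): 1 H each → 5
  3 × C: 1 H each → 3
  3 × N: 1 H each → 3
  2 × C: 3 H each → 6
  2 × C: 2 H each → 4
  1 × C: no H
  1 × C (aromatic): no H
  1 × N (charge +1): 3 H
  1 × O: 1 H
  1 × O: no H
  Total hydrogens = 25.
Net charge +1.
Molecular formula: C14H25N4O2+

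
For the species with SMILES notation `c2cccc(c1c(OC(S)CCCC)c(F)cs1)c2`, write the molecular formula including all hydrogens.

Heavy atoms from the SMILES: 15 C, 1 F, 1 O, 2 S.
Implicit hydrogens by atom environment:
  6 × C (aromatic): 1 H each → 6
  4 × C (aromatic): no H
  3 × C: 2 H each → 6
  1 × C: 3 H
  1 × C: 1 H
  1 × F: no H
  1 × O: no H
  1 × S: 1 H
  1 × S (aromatic): no H
  Total hydrogens = 17.
Molecular formula: C15H17FOS2

C15H17FOS2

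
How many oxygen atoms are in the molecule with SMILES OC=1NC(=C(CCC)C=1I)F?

1

The symbol for oxygen appears 1 time in the SMILES.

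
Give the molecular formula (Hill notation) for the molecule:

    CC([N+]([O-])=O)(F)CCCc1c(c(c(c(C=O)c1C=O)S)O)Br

C13H13BrFNO5S

Heavy atoms from the SMILES: 1 Br, 13 C, 1 F, 1 N, 5 O, 1 S.
Implicit hydrogens by atom environment:
  6 × C (aromatic): no H
  3 × C: 2 H each → 6
  3 × O: no H
  2 × C: 1 H each → 2
  1 × Br: no H
  1 × C: 3 H
  1 × C: no H
  1 × F: no H
  1 × N (charge +1): no H
  1 × O: 1 H
  1 × O (charge -1): no H
  1 × S: 1 H
  Total hydrogens = 13.
Molecular formula: C13H13BrFNO5S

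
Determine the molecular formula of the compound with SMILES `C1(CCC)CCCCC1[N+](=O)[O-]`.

C9H17NO2

Heavy atoms from the SMILES: 9 C, 1 N, 2 O.
Implicit hydrogens by atom environment:
  6 × C: 2 H each → 12
  2 × C: 1 H each → 2
  1 × C: 3 H
  1 × N (charge +1): no H
  1 × O: no H
  1 × O (charge -1): no H
  Total hydrogens = 17.
Molecular formula: C9H17NO2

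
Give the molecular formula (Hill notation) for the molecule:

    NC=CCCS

Heavy atoms from the SMILES: 4 C, 1 N, 1 S.
Implicit hydrogens by atom environment:
  2 × C: 2 H each → 4
  2 × C: 1 H each → 2
  1 × N: 2 H
  1 × S: 1 H
  Total hydrogens = 9.
Molecular formula: C4H9NS

C4H9NS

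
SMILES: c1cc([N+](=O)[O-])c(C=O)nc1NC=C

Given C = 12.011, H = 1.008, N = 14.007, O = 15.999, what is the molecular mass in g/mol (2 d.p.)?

193.16

Molecular formula: C8H7N3O3.
M = 8×12.011 + 7×1.008 + 3×14.007 + 3×15.999 = 193.16 g/mol.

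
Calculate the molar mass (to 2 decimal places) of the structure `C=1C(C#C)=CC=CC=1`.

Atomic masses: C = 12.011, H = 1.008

102.14

Molecular formula: C8H6.
M = 8×12.011 + 6×1.008 = 102.14 g/mol.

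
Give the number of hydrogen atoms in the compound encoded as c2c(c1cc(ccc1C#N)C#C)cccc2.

9

Hydrogens are implicit in SMILES; fill each atom to its normal valence:
  8 × C (aromatic): 1 H each → 8
  4 × C (aromatic): no H
  2 × C: no H
  1 × C: 1 H
  1 × N: no H
  Total hydrogens = 9.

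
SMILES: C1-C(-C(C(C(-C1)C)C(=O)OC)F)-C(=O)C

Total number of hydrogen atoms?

Hydrogens are implicit in SMILES; fill each atom to its normal valence:
  4 × C: 1 H each → 4
  3 × C: 3 H each → 9
  3 × O: no H
  2 × C: 2 H each → 4
  2 × C: no H
  1 × F: no H
  Total hydrogens = 17.

17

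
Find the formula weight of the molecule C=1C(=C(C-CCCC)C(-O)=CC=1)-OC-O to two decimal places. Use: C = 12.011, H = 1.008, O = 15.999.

210.27

Molecular formula: C12H18O3.
M = 12×12.011 + 18×1.008 + 3×15.999 = 210.27 g/mol.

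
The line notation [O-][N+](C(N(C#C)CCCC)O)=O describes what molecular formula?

Heavy atoms from the SMILES: 7 C, 2 N, 3 O.
Implicit hydrogens by atom environment:
  3 × C: 2 H each → 6
  2 × C: 1 H each → 2
  1 × C: 3 H
  1 × C: no H
  1 × N: no H
  1 × N (charge +1): no H
  1 × O: 1 H
  1 × O: no H
  1 × O (charge -1): no H
  Total hydrogens = 12.
Molecular formula: C7H12N2O3

C7H12N2O3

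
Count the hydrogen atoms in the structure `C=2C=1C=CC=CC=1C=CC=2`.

Hydrogens are implicit in SMILES; fill each atom to its normal valence:
  8 × C (aromatic): 1 H each → 8
  2 × C (aromatic): no H
  Total hydrogens = 8.

8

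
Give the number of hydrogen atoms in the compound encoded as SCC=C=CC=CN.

Hydrogens are implicit in SMILES; fill each atom to its normal valence:
  4 × C: 1 H each → 4
  1 × C: 2 H
  1 × C: no H
  1 × N: 2 H
  1 × S: 1 H
  Total hydrogens = 9.

9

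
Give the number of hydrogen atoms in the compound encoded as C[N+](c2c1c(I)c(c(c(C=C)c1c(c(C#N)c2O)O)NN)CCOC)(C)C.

24

Hydrogens are implicit in SMILES; fill each atom to its normal valence:
  10 × C (aromatic): no H
  4 × C: 3 H each → 12
  3 × C: 2 H each → 6
  2 × O: 1 H each → 2
  1 × C: 1 H
  1 × C: no H
  1 × I: no H
  1 × N: 2 H
  1 × N: 1 H
  1 × N (charge +1): no H
  1 × N: no H
  1 × O: no H
  Total hydrogens = 24.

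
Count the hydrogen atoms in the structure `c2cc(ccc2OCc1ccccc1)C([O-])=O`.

Hydrogens are implicit in SMILES; fill each atom to its normal valence:
  9 × C (aromatic): 1 H each → 9
  3 × C (aromatic): no H
  2 × O: no H
  1 × C: 2 H
  1 × C: no H
  1 × O (charge -1): no H
  Total hydrogens = 11.

11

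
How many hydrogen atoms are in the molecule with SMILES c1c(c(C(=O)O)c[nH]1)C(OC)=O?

7

Hydrogens are implicit in SMILES; fill each atom to its normal valence:
  3 × O: no H
  2 × C (aromatic): 1 H each → 2
  2 × C (aromatic): no H
  2 × C: no H
  1 × C: 3 H
  1 × N (aromatic): 1 H
  1 × O: 1 H
  Total hydrogens = 7.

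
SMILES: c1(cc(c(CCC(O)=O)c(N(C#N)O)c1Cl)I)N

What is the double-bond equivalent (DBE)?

7

Molecular formula from the SMILES: C10H9ClIN3O3.
DoU = (2C + 2 + N − H − X)/2 = (2·10 + 2 + 3 − 9 − 2)/2 = 14/2 = 7.
(Structurally: 1 ring(s) + 6 π bond(s) = 7.)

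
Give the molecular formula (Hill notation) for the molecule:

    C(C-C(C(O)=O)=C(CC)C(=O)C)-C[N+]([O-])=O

C10H15NO5

Heavy atoms from the SMILES: 10 C, 1 N, 5 O.
Implicit hydrogens by atom environment:
  4 × C: 2 H each → 8
  4 × C: no H
  3 × O: no H
  2 × C: 3 H each → 6
  1 × N (charge +1): no H
  1 × O: 1 H
  1 × O (charge -1): no H
  Total hydrogens = 15.
Molecular formula: C10H15NO5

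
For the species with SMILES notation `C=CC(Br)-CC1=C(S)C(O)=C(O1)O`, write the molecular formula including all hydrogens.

Heavy atoms from the SMILES: 1 Br, 8 C, 3 O, 1 S.
Implicit hydrogens by atom environment:
  4 × C (aromatic): no H
  2 × C: 2 H each → 4
  2 × C: 1 H each → 2
  2 × O: 1 H each → 2
  1 × Br: no H
  1 × O (aromatic): no H
  1 × S: 1 H
  Total hydrogens = 9.
Molecular formula: C8H9BrO3S

C8H9BrO3S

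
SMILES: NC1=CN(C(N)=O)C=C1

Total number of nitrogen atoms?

The symbol for nitrogen appears 3 times in the SMILES.

3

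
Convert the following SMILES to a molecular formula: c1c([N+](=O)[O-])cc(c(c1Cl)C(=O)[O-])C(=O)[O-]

Heavy atoms from the SMILES: 8 C, 1 Cl, 1 N, 6 O.
Implicit hydrogens by atom environment:
  4 × C (aromatic): no H
  3 × O: no H
  3 × O (charge -1): no H
  2 × C (aromatic): 1 H each → 2
  2 × C: no H
  1 × Cl: no H
  1 × N (charge +1): no H
  Total hydrogens = 2.
Net charge -2.
Molecular formula: [C8H2ClNO6]2-

[C8H2ClNO6]2-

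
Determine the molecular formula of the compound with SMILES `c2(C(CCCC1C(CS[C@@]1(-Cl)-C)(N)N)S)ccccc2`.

C15H23ClN2S2

Heavy atoms from the SMILES: 15 C, 1 Cl, 2 N, 2 S.
Implicit hydrogens by atom environment:
  5 × C (aromatic): 1 H each → 5
  4 × C: 2 H each → 8
  2 × C: 1 H each → 2
  2 × C: no H
  2 × N: 2 H each → 4
  1 × C: 3 H
  1 × C (aromatic): no H
  1 × Cl: no H
  1 × S: 1 H
  1 × S: no H
  Total hydrogens = 23.
Molecular formula: C15H23ClN2S2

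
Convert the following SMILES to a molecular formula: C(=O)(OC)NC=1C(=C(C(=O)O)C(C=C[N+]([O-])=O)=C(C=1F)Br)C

C12H10BrFN2O6

Heavy atoms from the SMILES: 1 Br, 12 C, 1 F, 2 N, 6 O.
Implicit hydrogens by atom environment:
  6 × C (aromatic): no H
  4 × O: no H
  2 × C: 3 H each → 6
  2 × C: 1 H each → 2
  2 × C: no H
  1 × Br: no H
  1 × F: no H
  1 × N: 1 H
  1 × N (charge +1): no H
  1 × O: 1 H
  1 × O (charge -1): no H
  Total hydrogens = 10.
Molecular formula: C12H10BrFN2O6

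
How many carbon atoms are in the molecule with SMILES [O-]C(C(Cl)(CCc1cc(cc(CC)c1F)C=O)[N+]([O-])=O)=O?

13

The symbol for carbon appears 13 times in the SMILES. Lowercase c denotes aromatic carbon and counts toward C.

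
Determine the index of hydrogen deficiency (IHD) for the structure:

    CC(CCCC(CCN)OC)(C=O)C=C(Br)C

Molecular formula from the SMILES: C13H24BrNO2.
DoU = (2C + 2 + N − H − X)/2 = (2·13 + 2 + 1 − 24 − 1)/2 = 4/2 = 2.
(Structurally: 0 ring(s) + 2 π bond(s) = 2.)

2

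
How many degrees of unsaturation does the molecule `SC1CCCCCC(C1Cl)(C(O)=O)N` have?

Molecular formula from the SMILES: C9H16ClNO2S.
DoU = (2C + 2 + N − H − X)/2 = (2·9 + 2 + 1 − 16 − 1)/2 = 4/2 = 2.
(Structurally: 1 ring(s) + 1 π bond(s) = 2.)

2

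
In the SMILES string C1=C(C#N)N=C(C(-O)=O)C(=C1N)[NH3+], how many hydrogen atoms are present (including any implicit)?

Hydrogens are implicit in SMILES; fill each atom to its normal valence:
  4 × C (aromatic): no H
  2 × C: no H
  1 × C (aromatic): 1 H
  1 × N (charge +1): 3 H
  1 × N: 2 H
  1 × N (aromatic): no H
  1 × N: no H
  1 × O: 1 H
  1 × O: no H
  Total hydrogens = 7.

7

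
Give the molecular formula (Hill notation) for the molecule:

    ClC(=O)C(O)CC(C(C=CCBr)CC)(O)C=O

Heavy atoms from the SMILES: 1 Br, 11 C, 1 Cl, 4 O.
Implicit hydrogens by atom environment:
  5 × C: 1 H each → 5
  3 × C: 2 H each → 6
  2 × C: no H
  2 × O: 1 H each → 2
  2 × O: no H
  1 × Br: no H
  1 × C: 3 H
  1 × Cl: no H
  Total hydrogens = 16.
Molecular formula: C11H16BrClO4

C11H16BrClO4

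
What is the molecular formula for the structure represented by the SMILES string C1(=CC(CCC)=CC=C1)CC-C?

Heavy atoms from the SMILES: 12 C.
Implicit hydrogens by atom environment:
  4 × C: 2 H each → 8
  4 × C (aromatic): 1 H each → 4
  2 × C: 3 H each → 6
  2 × C (aromatic): no H
  Total hydrogens = 18.
Molecular formula: C12H18

C12H18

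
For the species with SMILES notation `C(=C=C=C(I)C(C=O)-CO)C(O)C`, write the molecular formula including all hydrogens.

C9H11IO3

Heavy atoms from the SMILES: 9 C, 1 I, 3 O.
Implicit hydrogens by atom environment:
  4 × C: 1 H each → 4
  3 × C: no H
  2 × O: 1 H each → 2
  1 × C: 3 H
  1 × C: 2 H
  1 × I: no H
  1 × O: no H
  Total hydrogens = 11.
Molecular formula: C9H11IO3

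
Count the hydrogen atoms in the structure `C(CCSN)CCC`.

Hydrogens are implicit in SMILES; fill each atom to its normal valence:
  5 × C: 2 H each → 10
  1 × C: 3 H
  1 × N: 2 H
  1 × S: no H
  Total hydrogens = 15.

15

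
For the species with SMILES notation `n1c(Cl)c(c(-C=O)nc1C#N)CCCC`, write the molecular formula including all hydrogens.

Heavy atoms from the SMILES: 10 C, 1 Cl, 3 N, 1 O.
Implicit hydrogens by atom environment:
  4 × C (aromatic): no H
  3 × C: 2 H each → 6
  2 × N (aromatic): no H
  1 × C: 3 H
  1 × C: 1 H
  1 × C: no H
  1 × Cl: no H
  1 × N: no H
  1 × O: no H
  Total hydrogens = 10.
Molecular formula: C10H10ClN3O

C10H10ClN3O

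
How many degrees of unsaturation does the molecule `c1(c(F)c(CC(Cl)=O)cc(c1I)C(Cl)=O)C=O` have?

Molecular formula from the SMILES: C10H4Cl2FIO3.
DoU = (2C + 2 + N − H − X)/2 = (2·10 + 2 + 0 − 4 − 4)/2 = 14/2 = 7.
(Structurally: 1 ring(s) + 6 π bond(s) = 7.)

7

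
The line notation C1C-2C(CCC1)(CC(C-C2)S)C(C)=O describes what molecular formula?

Heavy atoms from the SMILES: 12 C, 1 O, 1 S.
Implicit hydrogens by atom environment:
  7 × C: 2 H each → 14
  2 × C: 1 H each → 2
  2 × C: no H
  1 × C: 3 H
  1 × O: no H
  1 × S: 1 H
  Total hydrogens = 20.
Molecular formula: C12H20OS

C12H20OS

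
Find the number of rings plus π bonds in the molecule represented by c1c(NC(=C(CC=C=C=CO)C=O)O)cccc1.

Molecular formula from the SMILES: C14H13NO3.
DoU = (2C + 2 + N − H − X)/2 = (2·14 + 2 + 1 − 13 − 0)/2 = 18/2 = 9.
(Structurally: 1 ring(s) + 8 π bond(s) = 9.)

9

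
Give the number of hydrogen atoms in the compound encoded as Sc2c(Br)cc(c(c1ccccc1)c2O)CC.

Hydrogens are implicit in SMILES; fill each atom to its normal valence:
  6 × C (aromatic): 1 H each → 6
  6 × C (aromatic): no H
  1 × Br: no H
  1 × C: 3 H
  1 × C: 2 H
  1 × O: 1 H
  1 × S: 1 H
  Total hydrogens = 13.

13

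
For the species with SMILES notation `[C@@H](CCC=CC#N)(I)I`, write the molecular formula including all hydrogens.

Heavy atoms from the SMILES: 6 C, 2 I, 1 N.
Implicit hydrogens by atom environment:
  3 × C: 1 H each → 3
  2 × C: 2 H each → 4
  2 × I: no H
  1 × C: no H
  1 × N: no H
  Total hydrogens = 7.
Molecular formula: C6H7I2N

C6H7I2N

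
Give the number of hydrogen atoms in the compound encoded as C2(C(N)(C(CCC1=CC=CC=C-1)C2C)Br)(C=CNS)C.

23

Hydrogens are implicit in SMILES; fill each atom to its normal valence:
  5 × C (aromatic): 1 H each → 5
  4 × C: 1 H each → 4
  2 × C: 3 H each → 6
  2 × C: 2 H each → 4
  2 × C: no H
  1 × Br: no H
  1 × C (aromatic): no H
  1 × N: 2 H
  1 × N: 1 H
  1 × S: 1 H
  Total hydrogens = 23.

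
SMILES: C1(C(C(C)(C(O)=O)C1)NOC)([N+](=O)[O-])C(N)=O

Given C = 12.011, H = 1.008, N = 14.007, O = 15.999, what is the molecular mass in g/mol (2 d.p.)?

Molecular formula: C8H13N3O6.
M = 8×12.011 + 13×1.008 + 3×14.007 + 6×15.999 = 247.21 g/mol.

247.21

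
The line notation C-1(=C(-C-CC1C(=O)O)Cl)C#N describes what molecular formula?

C7H6ClNO2

Heavy atoms from the SMILES: 7 C, 1 Cl, 1 N, 2 O.
Implicit hydrogens by atom environment:
  4 × C: no H
  2 × C: 2 H each → 4
  1 × C: 1 H
  1 × Cl: no H
  1 × N: no H
  1 × O: 1 H
  1 × O: no H
  Total hydrogens = 6.
Molecular formula: C7H6ClNO2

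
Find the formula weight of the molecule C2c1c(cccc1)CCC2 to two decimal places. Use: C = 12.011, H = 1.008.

Molecular formula: C10H12.
M = 10×12.011 + 12×1.008 = 132.21 g/mol.

132.21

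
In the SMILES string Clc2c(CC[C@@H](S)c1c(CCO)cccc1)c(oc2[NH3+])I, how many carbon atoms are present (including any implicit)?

15

The symbol for carbon appears 15 times in the SMILES. Lowercase c denotes aromatic carbon and counts toward C.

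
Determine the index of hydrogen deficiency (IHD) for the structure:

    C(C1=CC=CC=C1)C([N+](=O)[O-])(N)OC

5

Molecular formula from the SMILES: C9H12N2O3.
DoU = (2C + 2 + N − H − X)/2 = (2·9 + 2 + 2 − 12 − 0)/2 = 10/2 = 5.
(Structurally: 1 ring(s) + 4 π bond(s) = 5.)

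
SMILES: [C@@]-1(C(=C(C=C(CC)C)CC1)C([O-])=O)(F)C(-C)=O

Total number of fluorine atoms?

1

The symbol for fluorine appears 1 time in the SMILES.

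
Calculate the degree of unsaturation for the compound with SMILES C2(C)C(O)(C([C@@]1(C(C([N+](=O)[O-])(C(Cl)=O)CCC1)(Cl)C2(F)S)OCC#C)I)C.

6

Molecular formula from the SMILES: C16H19Cl2FINO5S.
DoU = (2C + 2 + N − H − X)/2 = (2·16 + 2 + 1 − 19 − 4)/2 = 12/2 = 6.
(Structurally: 2 ring(s) + 4 π bond(s) = 6.)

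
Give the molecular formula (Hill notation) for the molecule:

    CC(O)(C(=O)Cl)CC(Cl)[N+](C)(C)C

C8H16Cl2NO2+

Heavy atoms from the SMILES: 8 C, 2 Cl, 1 N, 2 O.
Implicit hydrogens by atom environment:
  4 × C: 3 H each → 12
  2 × C: no H
  2 × Cl: no H
  1 × C: 2 H
  1 × C: 1 H
  1 × N (charge +1): no H
  1 × O: 1 H
  1 × O: no H
  Total hydrogens = 16.
Net charge +1.
Molecular formula: C8H16Cl2NO2+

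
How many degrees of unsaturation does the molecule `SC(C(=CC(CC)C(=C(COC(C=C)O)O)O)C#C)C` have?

Molecular formula from the SMILES: C15H22O4S.
DoU = (2C + 2 + N − H − X)/2 = (2·15 + 2 + 0 − 22 − 0)/2 = 10/2 = 5.
(Structurally: 0 ring(s) + 5 π bond(s) = 5.)

5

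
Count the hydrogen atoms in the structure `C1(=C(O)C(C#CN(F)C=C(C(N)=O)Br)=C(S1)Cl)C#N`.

4

Hydrogens are implicit in SMILES; fill each atom to its normal valence:
  5 × C: no H
  4 × C (aromatic): no H
  2 × N: no H
  1 × Br: no H
  1 × C: 1 H
  1 × Cl: no H
  1 × F: no H
  1 × N: 2 H
  1 × O: 1 H
  1 × O: no H
  1 × S (aromatic): no H
  Total hydrogens = 4.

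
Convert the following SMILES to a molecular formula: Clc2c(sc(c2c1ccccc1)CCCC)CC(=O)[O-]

C16H16ClO2S-

Heavy atoms from the SMILES: 16 C, 1 Cl, 2 O, 1 S.
Implicit hydrogens by atom environment:
  5 × C (aromatic): 1 H each → 5
  5 × C (aromatic): no H
  4 × C: 2 H each → 8
  1 × C: 3 H
  1 × C: no H
  1 × Cl: no H
  1 × O: no H
  1 × O (charge -1): no H
  1 × S (aromatic): no H
  Total hydrogens = 16.
Net charge -1.
Molecular formula: C16H16ClO2S-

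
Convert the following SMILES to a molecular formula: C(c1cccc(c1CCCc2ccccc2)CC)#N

Heavy atoms from the SMILES: 18 C, 1 N.
Implicit hydrogens by atom environment:
  8 × C (aromatic): 1 H each → 8
  4 × C: 2 H each → 8
  4 × C (aromatic): no H
  1 × C: 3 H
  1 × C: no H
  1 × N: no H
  Total hydrogens = 19.
Molecular formula: C18H19N

C18H19N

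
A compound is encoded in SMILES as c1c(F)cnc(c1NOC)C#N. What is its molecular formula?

C7H6FN3O

Heavy atoms from the SMILES: 7 C, 1 F, 3 N, 1 O.
Implicit hydrogens by atom environment:
  3 × C (aromatic): no H
  2 × C (aromatic): 1 H each → 2
  1 × C: 3 H
  1 × C: no H
  1 × F: no H
  1 × N: 1 H
  1 × N (aromatic): no H
  1 × N: no H
  1 × O: no H
  Total hydrogens = 6.
Molecular formula: C7H6FN3O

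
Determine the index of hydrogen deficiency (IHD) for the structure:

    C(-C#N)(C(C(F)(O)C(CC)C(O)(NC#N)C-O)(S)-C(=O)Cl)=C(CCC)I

Molecular formula from the SMILES: C15H20ClFIN3O4S.
DoU = (2C + 2 + N − H − X)/2 = (2·15 + 2 + 3 − 20 − 3)/2 = 12/2 = 6.
(Structurally: 0 ring(s) + 6 π bond(s) = 6.)

6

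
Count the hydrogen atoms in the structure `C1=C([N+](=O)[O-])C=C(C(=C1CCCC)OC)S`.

Hydrogens are implicit in SMILES; fill each atom to its normal valence:
  4 × C (aromatic): no H
  3 × C: 2 H each → 6
  2 × C: 3 H each → 6
  2 × C (aromatic): 1 H each → 2
  2 × O: no H
  1 × N (charge +1): no H
  1 × O (charge -1): no H
  1 × S: 1 H
  Total hydrogens = 15.

15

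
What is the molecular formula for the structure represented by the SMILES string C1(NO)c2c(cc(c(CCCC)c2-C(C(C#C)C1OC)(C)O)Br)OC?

Heavy atoms from the SMILES: 1 Br, 19 C, 1 N, 4 O.
Implicit hydrogens by atom environment:
  5 × C (aromatic): no H
  4 × C: 3 H each → 12
  4 × C: 1 H each → 4
  3 × C: 2 H each → 6
  2 × C: no H
  2 × O: 1 H each → 2
  2 × O: no H
  1 × Br: no H
  1 × C (aromatic): 1 H
  1 × N: 1 H
  Total hydrogens = 26.
Molecular formula: C19H26BrNO4

C19H26BrNO4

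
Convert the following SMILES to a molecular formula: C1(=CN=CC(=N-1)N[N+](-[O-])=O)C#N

C5H3N5O2

Heavy atoms from the SMILES: 5 C, 5 N, 2 O.
Implicit hydrogens by atom environment:
  2 × C (aromatic): 1 H each → 2
  2 × C (aromatic): no H
  2 × N (aromatic): no H
  1 × C: no H
  1 × N: 1 H
  1 × N: no H
  1 × N (charge +1): no H
  1 × O: no H
  1 × O (charge -1): no H
  Total hydrogens = 3.
Molecular formula: C5H3N5O2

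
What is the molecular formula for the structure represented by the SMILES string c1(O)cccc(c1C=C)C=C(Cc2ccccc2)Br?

Heavy atoms from the SMILES: 1 Br, 17 C, 1 O.
Implicit hydrogens by atom environment:
  8 × C (aromatic): 1 H each → 8
  4 × C (aromatic): no H
  2 × C: 2 H each → 4
  2 × C: 1 H each → 2
  1 × Br: no H
  1 × C: no H
  1 × O: 1 H
  Total hydrogens = 15.
Molecular formula: C17H15BrO

C17H15BrO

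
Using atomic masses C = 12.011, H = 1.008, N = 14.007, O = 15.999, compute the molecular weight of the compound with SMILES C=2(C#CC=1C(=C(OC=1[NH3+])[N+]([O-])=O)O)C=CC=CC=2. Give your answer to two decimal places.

Molecular formula: C12H9N2O4+.
M = 12×12.011 + 9×1.008 + 2×14.007 + 4×15.999 = 245.21 g/mol.

245.21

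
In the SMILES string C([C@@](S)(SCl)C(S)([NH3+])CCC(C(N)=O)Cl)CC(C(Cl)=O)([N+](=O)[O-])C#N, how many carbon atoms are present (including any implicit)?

The symbol for carbon appears 11 times in the SMILES. (Cl is a single chlorine, not C + l.)

11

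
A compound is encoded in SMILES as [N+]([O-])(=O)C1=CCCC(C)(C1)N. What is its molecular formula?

C7H12N2O2

Heavy atoms from the SMILES: 7 C, 2 N, 2 O.
Implicit hydrogens by atom environment:
  3 × C: 2 H each → 6
  2 × C: no H
  1 × C: 3 H
  1 × C: 1 H
  1 × N: 2 H
  1 × N (charge +1): no H
  1 × O: no H
  1 × O (charge -1): no H
  Total hydrogens = 12.
Molecular formula: C7H12N2O2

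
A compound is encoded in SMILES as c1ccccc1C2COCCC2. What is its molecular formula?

C11H14O

Heavy atoms from the SMILES: 11 C, 1 O.
Implicit hydrogens by atom environment:
  5 × C (aromatic): 1 H each → 5
  4 × C: 2 H each → 8
  1 × C: 1 H
  1 × C (aromatic): no H
  1 × O: no H
  Total hydrogens = 14.
Molecular formula: C11H14O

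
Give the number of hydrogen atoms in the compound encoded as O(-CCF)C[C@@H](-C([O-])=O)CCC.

14

Hydrogens are implicit in SMILES; fill each atom to its normal valence:
  5 × C: 2 H each → 10
  2 × O: no H
  1 × C: 3 H
  1 × C: 1 H
  1 × C: no H
  1 × F: no H
  1 × O (charge -1): no H
  Total hydrogens = 14.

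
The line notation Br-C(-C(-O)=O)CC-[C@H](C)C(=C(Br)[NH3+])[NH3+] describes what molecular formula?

Heavy atoms from the SMILES: 2 Br, 8 C, 2 N, 2 O.
Implicit hydrogens by atom environment:
  3 × C: no H
  2 × Br: no H
  2 × C: 2 H each → 4
  2 × C: 1 H each → 2
  2 × N (charge +1): 3 H each → 6
  1 × C: 3 H
  1 × O: 1 H
  1 × O: no H
  Total hydrogens = 16.
Net charge +2.
Molecular formula: [C8H16Br2N2O2]2+

[C8H16Br2N2O2]2+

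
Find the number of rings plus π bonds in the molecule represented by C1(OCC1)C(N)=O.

Molecular formula from the SMILES: C4H7NO2.
DoU = (2C + 2 + N − H − X)/2 = (2·4 + 2 + 1 − 7 − 0)/2 = 4/2 = 2.
(Structurally: 1 ring(s) + 1 π bond(s) = 2.)

2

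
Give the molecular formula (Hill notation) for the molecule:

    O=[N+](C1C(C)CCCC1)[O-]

C7H13NO2

Heavy atoms from the SMILES: 7 C, 1 N, 2 O.
Implicit hydrogens by atom environment:
  4 × C: 2 H each → 8
  2 × C: 1 H each → 2
  1 × C: 3 H
  1 × N (charge +1): no H
  1 × O: no H
  1 × O (charge -1): no H
  Total hydrogens = 13.
Molecular formula: C7H13NO2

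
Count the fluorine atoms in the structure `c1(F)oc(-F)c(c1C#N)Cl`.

The symbol for fluorine appears 2 times in the SMILES.

2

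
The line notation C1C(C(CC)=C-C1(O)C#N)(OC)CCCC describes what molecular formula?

C13H21NO2

Heavy atoms from the SMILES: 13 C, 1 N, 2 O.
Implicit hydrogens by atom environment:
  5 × C: 2 H each → 10
  4 × C: no H
  3 × C: 3 H each → 9
  1 × C: 1 H
  1 × N: no H
  1 × O: 1 H
  1 × O: no H
  Total hydrogens = 21.
Molecular formula: C13H21NO2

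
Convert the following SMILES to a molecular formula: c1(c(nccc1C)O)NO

C6H8N2O2

Heavy atoms from the SMILES: 6 C, 2 N, 2 O.
Implicit hydrogens by atom environment:
  3 × C (aromatic): no H
  2 × C (aromatic): 1 H each → 2
  2 × O: 1 H each → 2
  1 × C: 3 H
  1 × N: 1 H
  1 × N (aromatic): no H
  Total hydrogens = 8.
Molecular formula: C6H8N2O2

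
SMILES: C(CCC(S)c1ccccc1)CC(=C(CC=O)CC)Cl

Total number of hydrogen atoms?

23

Hydrogens are implicit in SMILES; fill each atom to its normal valence:
  6 × C: 2 H each → 12
  5 × C (aromatic): 1 H each → 5
  2 × C: 1 H each → 2
  2 × C: no H
  1 × C: 3 H
  1 × C (aromatic): no H
  1 × Cl: no H
  1 × O: no H
  1 × S: 1 H
  Total hydrogens = 23.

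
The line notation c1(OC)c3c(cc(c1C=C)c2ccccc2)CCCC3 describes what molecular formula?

Heavy atoms from the SMILES: 19 C, 1 O.
Implicit hydrogens by atom environment:
  6 × C (aromatic): 1 H each → 6
  6 × C (aromatic): no H
  5 × C: 2 H each → 10
  1 × C: 3 H
  1 × C: 1 H
  1 × O: no H
  Total hydrogens = 20.
Molecular formula: C19H20O

C19H20O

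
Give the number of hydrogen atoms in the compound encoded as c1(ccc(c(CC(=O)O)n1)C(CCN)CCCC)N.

23

Hydrogens are implicit in SMILES; fill each atom to its normal valence:
  6 × C: 2 H each → 12
  3 × C (aromatic): no H
  2 × C (aromatic): 1 H each → 2
  2 × N: 2 H each → 4
  1 × C: 3 H
  1 × C: 1 H
  1 × C: no H
  1 × N (aromatic): no H
  1 × O: 1 H
  1 × O: no H
  Total hydrogens = 23.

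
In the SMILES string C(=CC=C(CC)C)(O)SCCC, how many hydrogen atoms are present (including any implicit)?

18

Hydrogens are implicit in SMILES; fill each atom to its normal valence:
  3 × C: 3 H each → 9
  3 × C: 2 H each → 6
  2 × C: 1 H each → 2
  2 × C: no H
  1 × O: 1 H
  1 × S: no H
  Total hydrogens = 18.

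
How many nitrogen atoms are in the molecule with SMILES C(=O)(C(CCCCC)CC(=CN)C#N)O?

2

The symbol for nitrogen appears 2 times in the SMILES.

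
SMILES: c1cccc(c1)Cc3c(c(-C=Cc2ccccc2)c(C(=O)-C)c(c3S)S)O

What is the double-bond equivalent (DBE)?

Molecular formula from the SMILES: C23H20O2S2.
DoU = (2C + 2 + N − H − X)/2 = (2·23 + 2 + 0 − 20 − 0)/2 = 28/2 = 14.
(Structurally: 3 ring(s) + 11 π bond(s) = 14.)

14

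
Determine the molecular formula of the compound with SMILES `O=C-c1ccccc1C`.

C8H8O

Heavy atoms from the SMILES: 8 C, 1 O.
Implicit hydrogens by atom environment:
  4 × C (aromatic): 1 H each → 4
  2 × C (aromatic): no H
  1 × C: 3 H
  1 × C: 1 H
  1 × O: no H
  Total hydrogens = 8.
Molecular formula: C8H8O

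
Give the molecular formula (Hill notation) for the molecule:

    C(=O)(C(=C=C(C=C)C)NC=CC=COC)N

C12H16N2O2

Heavy atoms from the SMILES: 12 C, 2 N, 2 O.
Implicit hydrogens by atom environment:
  5 × C: 1 H each → 5
  4 × C: no H
  2 × C: 3 H each → 6
  2 × O: no H
  1 × C: 2 H
  1 × N: 2 H
  1 × N: 1 H
  Total hydrogens = 16.
Molecular formula: C12H16N2O2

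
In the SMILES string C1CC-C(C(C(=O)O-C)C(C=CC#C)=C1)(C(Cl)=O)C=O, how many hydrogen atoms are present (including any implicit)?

Hydrogens are implicit in SMILES; fill each atom to its normal valence:
  6 × C: 1 H each → 6
  5 × C: no H
  4 × O: no H
  3 × C: 2 H each → 6
  1 × C: 3 H
  1 × Cl: no H
  Total hydrogens = 15.

15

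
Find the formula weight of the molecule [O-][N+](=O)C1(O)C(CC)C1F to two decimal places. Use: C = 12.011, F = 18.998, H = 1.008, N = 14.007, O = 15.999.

149.12

Molecular formula: C5H8FNO3.
M = 5×12.011 + 1×18.998 + 8×1.008 + 1×14.007 + 3×15.999 = 149.12 g/mol.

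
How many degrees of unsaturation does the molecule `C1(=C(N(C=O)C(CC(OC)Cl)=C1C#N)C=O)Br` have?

Molecular formula from the SMILES: C10H8BrClN2O3.
DoU = (2C + 2 + N − H − X)/2 = (2·10 + 2 + 2 − 8 − 2)/2 = 14/2 = 7.
(Structurally: 1 ring(s) + 6 π bond(s) = 7.)

7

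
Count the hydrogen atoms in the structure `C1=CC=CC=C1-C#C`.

Hydrogens are implicit in SMILES; fill each atom to its normal valence:
  5 × C (aromatic): 1 H each → 5
  1 × C: 1 H
  1 × C (aromatic): no H
  1 × C: no H
  Total hydrogens = 6.

6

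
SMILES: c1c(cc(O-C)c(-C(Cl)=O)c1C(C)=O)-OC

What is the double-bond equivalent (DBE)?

Molecular formula from the SMILES: C11H11ClO4.
DoU = (2C + 2 + N − H − X)/2 = (2·11 + 2 + 0 − 11 − 1)/2 = 12/2 = 6.
(Structurally: 1 ring(s) + 5 π bond(s) = 6.)

6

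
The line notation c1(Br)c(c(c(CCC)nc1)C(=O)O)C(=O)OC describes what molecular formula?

Heavy atoms from the SMILES: 1 Br, 11 C, 1 N, 4 O.
Implicit hydrogens by atom environment:
  4 × C (aromatic): no H
  3 × O: no H
  2 × C: 3 H each → 6
  2 × C: 2 H each → 4
  2 × C: no H
  1 × Br: no H
  1 × C (aromatic): 1 H
  1 × N (aromatic): no H
  1 × O: 1 H
  Total hydrogens = 12.
Molecular formula: C11H12BrNO4

C11H12BrNO4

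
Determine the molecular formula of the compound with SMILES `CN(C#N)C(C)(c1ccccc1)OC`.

Heavy atoms from the SMILES: 11 C, 2 N, 1 O.
Implicit hydrogens by atom environment:
  5 × C (aromatic): 1 H each → 5
  3 × C: 3 H each → 9
  2 × C: no H
  2 × N: no H
  1 × C (aromatic): no H
  1 × O: no H
  Total hydrogens = 14.
Molecular formula: C11H14N2O

C11H14N2O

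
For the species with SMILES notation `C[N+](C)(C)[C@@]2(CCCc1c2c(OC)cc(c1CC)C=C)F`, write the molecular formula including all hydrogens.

Heavy atoms from the SMILES: 18 C, 1 F, 1 N, 1 O.
Implicit hydrogens by atom environment:
  5 × C: 3 H each → 15
  5 × C: 2 H each → 10
  5 × C (aromatic): no H
  1 × C (aromatic): 1 H
  1 × C: 1 H
  1 × C: no H
  1 × F: no H
  1 × N (charge +1): no H
  1 × O: no H
  Total hydrogens = 27.
Net charge +1.
Molecular formula: C18H27FNO+

C18H27FNO+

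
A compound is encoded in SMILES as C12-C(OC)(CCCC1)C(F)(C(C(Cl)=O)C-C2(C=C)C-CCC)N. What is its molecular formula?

Heavy atoms from the SMILES: 18 C, 1 Cl, 1 F, 1 N, 2 O.
Implicit hydrogens by atom environment:
  9 × C: 2 H each → 18
  4 × C: no H
  3 × C: 1 H each → 3
  2 × C: 3 H each → 6
  2 × O: no H
  1 × Cl: no H
  1 × F: no H
  1 × N: 2 H
  Total hydrogens = 29.
Molecular formula: C18H29ClFNO2

C18H29ClFNO2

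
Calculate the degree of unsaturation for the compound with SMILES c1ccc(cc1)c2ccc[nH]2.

7

Molecular formula from the SMILES: C10H9N.
DoU = (2C + 2 + N − H − X)/2 = (2·10 + 2 + 1 − 9 − 0)/2 = 14/2 = 7.
(Structurally: 2 ring(s) + 5 π bond(s) = 7.)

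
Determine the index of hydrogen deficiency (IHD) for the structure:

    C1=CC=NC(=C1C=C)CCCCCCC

Molecular formula from the SMILES: C14H21N.
DoU = (2C + 2 + N − H − X)/2 = (2·14 + 2 + 1 − 21 − 0)/2 = 10/2 = 5.
(Structurally: 1 ring(s) + 4 π bond(s) = 5.)

5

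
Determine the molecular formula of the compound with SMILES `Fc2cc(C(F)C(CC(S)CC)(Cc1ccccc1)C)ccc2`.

Heavy atoms from the SMILES: 20 C, 2 F, 1 S.
Implicit hydrogens by atom environment:
  9 × C (aromatic): 1 H each → 9
  3 × C: 2 H each → 6
  3 × C (aromatic): no H
  2 × C: 3 H each → 6
  2 × C: 1 H each → 2
  2 × F: no H
  1 × C: no H
  1 × S: 1 H
  Total hydrogens = 24.
Molecular formula: C20H24F2S

C20H24F2S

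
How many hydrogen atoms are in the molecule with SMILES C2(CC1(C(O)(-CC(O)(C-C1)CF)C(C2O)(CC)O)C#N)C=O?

Hydrogens are implicit in SMILES; fill each atom to its normal valence:
  6 × C: 2 H each → 12
  5 × C: no H
  4 × O: 1 H each → 4
  3 × C: 1 H each → 3
  1 × C: 3 H
  1 × F: no H
  1 × N: no H
  1 × O: no H
  Total hydrogens = 22.

22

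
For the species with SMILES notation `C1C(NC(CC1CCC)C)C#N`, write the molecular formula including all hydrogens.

C10H18N2

Heavy atoms from the SMILES: 10 C, 2 N.
Implicit hydrogens by atom environment:
  4 × C: 2 H each → 8
  3 × C: 1 H each → 3
  2 × C: 3 H each → 6
  1 × C: no H
  1 × N: 1 H
  1 × N: no H
  Total hydrogens = 18.
Molecular formula: C10H18N2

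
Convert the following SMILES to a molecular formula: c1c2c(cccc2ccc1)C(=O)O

Heavy atoms from the SMILES: 11 C, 2 O.
Implicit hydrogens by atom environment:
  7 × C (aromatic): 1 H each → 7
  3 × C (aromatic): no H
  1 × C: no H
  1 × O: 1 H
  1 × O: no H
  Total hydrogens = 8.
Molecular formula: C11H8O2

C11H8O2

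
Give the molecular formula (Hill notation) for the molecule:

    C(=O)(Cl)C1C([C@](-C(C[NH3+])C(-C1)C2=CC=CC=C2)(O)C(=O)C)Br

C16H20BrClNO3+

Heavy atoms from the SMILES: 1 Br, 16 C, 1 Cl, 1 N, 3 O.
Implicit hydrogens by atom environment:
  5 × C (aromatic): 1 H each → 5
  4 × C: 1 H each → 4
  3 × C: no H
  2 × C: 2 H each → 4
  2 × O: no H
  1 × Br: no H
  1 × C: 3 H
  1 × C (aromatic): no H
  1 × Cl: no H
  1 × N (charge +1): 3 H
  1 × O: 1 H
  Total hydrogens = 20.
Net charge +1.
Molecular formula: C16H20BrClNO3+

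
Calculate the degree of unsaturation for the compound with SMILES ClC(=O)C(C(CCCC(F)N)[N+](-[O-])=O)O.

Molecular formula from the SMILES: C7H12ClFN2O4.
DoU = (2C + 2 + N − H − X)/2 = (2·7 + 2 + 2 − 12 − 2)/2 = 4/2 = 2.
(Structurally: 0 ring(s) + 2 π bond(s) = 2.)

2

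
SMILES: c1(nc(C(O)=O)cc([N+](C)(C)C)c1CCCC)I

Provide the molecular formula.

Heavy atoms from the SMILES: 13 C, 1 I, 2 N, 2 O.
Implicit hydrogens by atom environment:
  4 × C: 3 H each → 12
  4 × C (aromatic): no H
  3 × C: 2 H each → 6
  1 × C (aromatic): 1 H
  1 × C: no H
  1 × I: no H
  1 × N (aromatic): no H
  1 × N (charge +1): no H
  1 × O: 1 H
  1 × O: no H
  Total hydrogens = 20.
Net charge +1.
Molecular formula: C13H20IN2O2+

C13H20IN2O2+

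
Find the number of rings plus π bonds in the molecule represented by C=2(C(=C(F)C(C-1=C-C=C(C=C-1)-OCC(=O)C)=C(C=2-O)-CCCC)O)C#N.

11

Molecular formula from the SMILES: C20H20FNO4.
DoU = (2C + 2 + N − H − X)/2 = (2·20 + 2 + 1 − 20 − 1)/2 = 22/2 = 11.
(Structurally: 2 ring(s) + 9 π bond(s) = 11.)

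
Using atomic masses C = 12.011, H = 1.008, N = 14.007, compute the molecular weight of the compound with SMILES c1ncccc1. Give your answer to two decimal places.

79.10

Molecular formula: C5H5N.
M = 5×12.011 + 5×1.008 + 1×14.007 = 79.10 g/mol.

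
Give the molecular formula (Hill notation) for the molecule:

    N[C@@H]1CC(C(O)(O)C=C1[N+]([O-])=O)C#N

C7H9N3O4

Heavy atoms from the SMILES: 7 C, 3 N, 4 O.
Implicit hydrogens by atom environment:
  3 × C: 1 H each → 3
  3 × C: no H
  2 × O: 1 H each → 2
  1 × C: 2 H
  1 × N: 2 H
  1 × N: no H
  1 × N (charge +1): no H
  1 × O: no H
  1 × O (charge -1): no H
  Total hydrogens = 9.
Molecular formula: C7H9N3O4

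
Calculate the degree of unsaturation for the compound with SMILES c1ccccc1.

Molecular formula from the SMILES: C6H6.
DoU = (2C + 2 + N − H − X)/2 = (2·6 + 2 + 0 − 6 − 0)/2 = 8/2 = 4.
(Structurally: 1 ring(s) + 3 π bond(s) = 4.)

4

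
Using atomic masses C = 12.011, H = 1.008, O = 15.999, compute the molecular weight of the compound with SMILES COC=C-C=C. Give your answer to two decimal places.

Molecular formula: C5H8O.
M = 5×12.011 + 8×1.008 + 1×15.999 = 84.12 g/mol.

84.12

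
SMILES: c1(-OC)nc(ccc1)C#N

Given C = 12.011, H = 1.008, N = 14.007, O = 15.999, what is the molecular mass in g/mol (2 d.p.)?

Molecular formula: C7H6N2O.
M = 7×12.011 + 6×1.008 + 2×14.007 + 1×15.999 = 134.14 g/mol.

134.14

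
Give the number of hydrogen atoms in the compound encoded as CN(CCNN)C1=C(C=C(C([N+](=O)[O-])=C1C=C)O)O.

Hydrogens are implicit in SMILES; fill each atom to its normal valence:
  5 × C (aromatic): no H
  3 × C: 2 H each → 6
  2 × O: 1 H each → 2
  1 × C: 3 H
  1 × C (aromatic): 1 H
  1 × C: 1 H
  1 × N: 2 H
  1 × N: 1 H
  1 × N: no H
  1 × N (charge +1): no H
  1 × O: no H
  1 × O (charge -1): no H
  Total hydrogens = 16.

16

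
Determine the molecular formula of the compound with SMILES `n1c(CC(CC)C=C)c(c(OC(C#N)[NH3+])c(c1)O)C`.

C14H20N3O2+

Heavy atoms from the SMILES: 14 C, 3 N, 2 O.
Implicit hydrogens by atom environment:
  4 × C (aromatic): no H
  3 × C: 2 H each → 6
  3 × C: 1 H each → 3
  2 × C: 3 H each → 6
  1 × C (aromatic): 1 H
  1 × C: no H
  1 × N (charge +1): 3 H
  1 × N (aromatic): no H
  1 × N: no H
  1 × O: 1 H
  1 × O: no H
  Total hydrogens = 20.
Net charge +1.
Molecular formula: C14H20N3O2+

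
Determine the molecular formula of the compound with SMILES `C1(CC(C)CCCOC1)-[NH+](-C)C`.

Heavy atoms from the SMILES: 10 C, 1 N, 1 O.
Implicit hydrogens by atom environment:
  5 × C: 2 H each → 10
  3 × C: 3 H each → 9
  2 × C: 1 H each → 2
  1 × N (charge +1): 1 H
  1 × O: no H
  Total hydrogens = 22.
Net charge +1.
Molecular formula: C10H22NO+

C10H22NO+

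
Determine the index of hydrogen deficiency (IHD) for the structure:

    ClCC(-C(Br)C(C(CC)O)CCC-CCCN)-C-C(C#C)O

2

Molecular formula from the SMILES: C17H31BrClNO2.
DoU = (2C + 2 + N − H − X)/2 = (2·17 + 2 + 1 − 31 − 2)/2 = 4/2 = 2.
(Structurally: 0 ring(s) + 2 π bond(s) = 2.)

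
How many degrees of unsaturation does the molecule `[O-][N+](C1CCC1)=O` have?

2

Molecular formula from the SMILES: C4H7NO2.
DoU = (2C + 2 + N − H − X)/2 = (2·4 + 2 + 1 − 7 − 0)/2 = 4/2 = 2.
(Structurally: 1 ring(s) + 1 π bond(s) = 2.)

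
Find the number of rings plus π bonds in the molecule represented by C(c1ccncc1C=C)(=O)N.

6

Molecular formula from the SMILES: C8H8N2O.
DoU = (2C + 2 + N − H − X)/2 = (2·8 + 2 + 2 − 8 − 0)/2 = 12/2 = 6.
(Structurally: 1 ring(s) + 5 π bond(s) = 6.)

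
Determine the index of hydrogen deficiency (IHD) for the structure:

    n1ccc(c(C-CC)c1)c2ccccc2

Molecular formula from the SMILES: C14H15N.
DoU = (2C + 2 + N − H − X)/2 = (2·14 + 2 + 1 − 15 − 0)/2 = 16/2 = 8.
(Structurally: 2 ring(s) + 6 π bond(s) = 8.)

8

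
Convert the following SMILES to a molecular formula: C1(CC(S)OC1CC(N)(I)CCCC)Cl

C10H19ClINOS

Heavy atoms from the SMILES: 10 C, 1 Cl, 1 I, 1 N, 1 O, 1 S.
Implicit hydrogens by atom environment:
  5 × C: 2 H each → 10
  3 × C: 1 H each → 3
  1 × C: 3 H
  1 × C: no H
  1 × Cl: no H
  1 × I: no H
  1 × N: 2 H
  1 × O: no H
  1 × S: 1 H
  Total hydrogens = 19.
Molecular formula: C10H19ClINOS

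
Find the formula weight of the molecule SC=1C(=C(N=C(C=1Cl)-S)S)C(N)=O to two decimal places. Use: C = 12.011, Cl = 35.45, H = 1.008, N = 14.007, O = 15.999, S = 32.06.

252.75

Molecular formula: C6H5ClN2OS3.
M = 6×12.011 + 1×35.45 + 5×1.008 + 2×14.007 + 1×15.999 + 3×32.06 = 252.75 g/mol.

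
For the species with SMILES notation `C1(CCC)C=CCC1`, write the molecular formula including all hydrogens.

C8H14

Heavy atoms from the SMILES: 8 C.
Implicit hydrogens by atom environment:
  4 × C: 2 H each → 8
  3 × C: 1 H each → 3
  1 × C: 3 H
  Total hydrogens = 14.
Molecular formula: C8H14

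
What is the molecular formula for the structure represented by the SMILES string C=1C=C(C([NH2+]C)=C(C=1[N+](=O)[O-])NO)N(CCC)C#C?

C12H17N4O3+

Heavy atoms from the SMILES: 12 C, 4 N, 3 O.
Implicit hydrogens by atom environment:
  4 × C (aromatic): no H
  2 × C: 3 H each → 6
  2 × C: 2 H each → 4
  2 × C (aromatic): 1 H each → 2
  1 × C: 1 H
  1 × C: no H
  1 × N (charge +1): 2 H
  1 × N: 1 H
  1 × N (charge +1): no H
  1 × N: no H
  1 × O: 1 H
  1 × O: no H
  1 × O (charge -1): no H
  Total hydrogens = 17.
Net charge +1.
Molecular formula: C12H17N4O3+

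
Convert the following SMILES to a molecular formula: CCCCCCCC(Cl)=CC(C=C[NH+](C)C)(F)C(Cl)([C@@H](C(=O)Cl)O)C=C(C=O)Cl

C20H29Cl4FNO3+

Heavy atoms from the SMILES: 20 C, 4 Cl, 1 F, 1 N, 3 O.
Implicit hydrogens by atom environment:
  6 × C: 2 H each → 12
  6 × C: 1 H each → 6
  5 × C: no H
  4 × Cl: no H
  3 × C: 3 H each → 9
  2 × O: no H
  1 × F: no H
  1 × N (charge +1): 1 H
  1 × O: 1 H
  Total hydrogens = 29.
Net charge +1.
Molecular formula: C20H29Cl4FNO3+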